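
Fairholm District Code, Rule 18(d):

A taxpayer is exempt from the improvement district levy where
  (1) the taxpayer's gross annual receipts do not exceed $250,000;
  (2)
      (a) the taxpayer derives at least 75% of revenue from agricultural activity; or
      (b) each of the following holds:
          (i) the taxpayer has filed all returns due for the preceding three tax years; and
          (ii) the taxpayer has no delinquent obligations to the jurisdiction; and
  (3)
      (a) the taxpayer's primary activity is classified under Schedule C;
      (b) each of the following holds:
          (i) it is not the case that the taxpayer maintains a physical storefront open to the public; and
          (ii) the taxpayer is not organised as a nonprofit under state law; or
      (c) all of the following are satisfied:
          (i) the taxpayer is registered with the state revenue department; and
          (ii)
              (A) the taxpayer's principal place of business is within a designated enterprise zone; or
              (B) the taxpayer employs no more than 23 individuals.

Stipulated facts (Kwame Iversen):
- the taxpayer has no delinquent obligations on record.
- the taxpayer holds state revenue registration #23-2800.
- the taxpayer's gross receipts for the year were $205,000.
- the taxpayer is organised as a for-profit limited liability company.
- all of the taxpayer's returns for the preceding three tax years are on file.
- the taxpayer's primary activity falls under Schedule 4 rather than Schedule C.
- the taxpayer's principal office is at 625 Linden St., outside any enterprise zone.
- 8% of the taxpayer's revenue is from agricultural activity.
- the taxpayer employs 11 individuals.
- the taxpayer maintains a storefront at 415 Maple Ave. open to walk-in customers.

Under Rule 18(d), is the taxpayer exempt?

Yes — exempt.

(1) receipts ≤ $250,000 — met.
(a) ≥75% agricultural — not satisfied.
(i) returns current — holds.
(ii) no delinquency — met.
(b): T AND T → true.
(2): F OR T → true.
(a) Schedule C activity — fails.
(i) not (has storefront) — not met.
(ii) not (nonprofit) — holds.
(b) = F AND T = false.
(i) state-registered — holds.
(A) in enterprise zone — fails.
(B) ≤ 23 employees — met.
(ii) = F OR T = true.
(c) = T AND T = true.
(3) = F OR F OR T = true.
Overall = T AND T AND T = true.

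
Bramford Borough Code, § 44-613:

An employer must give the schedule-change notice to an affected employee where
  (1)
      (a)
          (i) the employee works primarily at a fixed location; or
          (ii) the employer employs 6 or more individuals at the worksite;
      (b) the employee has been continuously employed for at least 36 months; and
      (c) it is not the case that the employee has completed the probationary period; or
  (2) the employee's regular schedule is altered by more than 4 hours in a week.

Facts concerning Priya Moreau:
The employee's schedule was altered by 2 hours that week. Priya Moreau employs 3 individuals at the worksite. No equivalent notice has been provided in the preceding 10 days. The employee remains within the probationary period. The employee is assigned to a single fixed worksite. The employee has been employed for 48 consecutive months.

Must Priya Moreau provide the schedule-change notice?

(i) fixed location — met.
(ii) ≥ 6 at site — not met.
(a) = T OR F = true.
(b) tenure ≥ 36 mo. — met.
(c) not (past probation) — met.
So (1) is satisfied (T AND T AND T).
(2) schedule shift > 4h — not met.
Overall: T OR F → true.

Yes — required.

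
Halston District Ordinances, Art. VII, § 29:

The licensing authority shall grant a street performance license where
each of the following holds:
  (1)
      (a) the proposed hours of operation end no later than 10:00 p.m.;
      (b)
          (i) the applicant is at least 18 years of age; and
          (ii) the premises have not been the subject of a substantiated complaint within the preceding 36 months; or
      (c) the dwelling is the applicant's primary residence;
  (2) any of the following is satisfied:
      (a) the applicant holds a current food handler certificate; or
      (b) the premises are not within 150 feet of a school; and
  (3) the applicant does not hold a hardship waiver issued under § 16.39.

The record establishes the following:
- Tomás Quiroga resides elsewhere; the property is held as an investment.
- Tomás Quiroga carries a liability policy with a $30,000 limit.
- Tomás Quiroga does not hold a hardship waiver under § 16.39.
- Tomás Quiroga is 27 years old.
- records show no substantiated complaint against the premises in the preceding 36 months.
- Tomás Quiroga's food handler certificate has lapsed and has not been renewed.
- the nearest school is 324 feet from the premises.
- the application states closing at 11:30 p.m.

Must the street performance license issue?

(a) closes by 10 p.m. — fails.
(i) age ≥ 18 — holds.
(ii) no complaint in 36 mo. — satisfied.
(b): T AND T → true.
(c) primary residence — fails.
(1): F OR T OR F → true.
(a) food handler cert. — not met.
(b) ≥150 ft from school — holds.
(2) = F OR T = true.
(3) not (hardship waiver) — met.
Overall: T AND T AND T → true.

Yes — granted.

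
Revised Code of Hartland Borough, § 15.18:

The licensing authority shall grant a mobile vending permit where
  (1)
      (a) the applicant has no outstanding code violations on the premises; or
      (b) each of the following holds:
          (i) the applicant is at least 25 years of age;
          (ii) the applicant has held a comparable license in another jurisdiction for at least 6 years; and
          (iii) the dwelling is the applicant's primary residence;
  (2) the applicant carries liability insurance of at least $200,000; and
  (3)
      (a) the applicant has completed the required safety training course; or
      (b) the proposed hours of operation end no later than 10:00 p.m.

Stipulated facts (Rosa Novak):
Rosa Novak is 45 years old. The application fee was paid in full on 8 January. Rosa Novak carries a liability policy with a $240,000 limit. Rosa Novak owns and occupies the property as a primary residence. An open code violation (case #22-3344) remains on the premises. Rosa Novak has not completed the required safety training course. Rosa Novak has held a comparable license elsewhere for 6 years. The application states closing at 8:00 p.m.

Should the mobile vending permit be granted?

(a) no code violations — not met.
(i) age ≥ 25 — met.
(ii) prior license ≥ 6 yr — satisfied.
(iii) primary residence — holds.
(b): T AND T AND T → true.
(1): F OR T → true.
(2) insurance ≥ $200,000 — satisfied.
(a) safety training — not met.
(b) closes by 10 p.m. — met.
So (3) is satisfied (F OR T).
Overall: T AND T AND T → true.

Yes — granted.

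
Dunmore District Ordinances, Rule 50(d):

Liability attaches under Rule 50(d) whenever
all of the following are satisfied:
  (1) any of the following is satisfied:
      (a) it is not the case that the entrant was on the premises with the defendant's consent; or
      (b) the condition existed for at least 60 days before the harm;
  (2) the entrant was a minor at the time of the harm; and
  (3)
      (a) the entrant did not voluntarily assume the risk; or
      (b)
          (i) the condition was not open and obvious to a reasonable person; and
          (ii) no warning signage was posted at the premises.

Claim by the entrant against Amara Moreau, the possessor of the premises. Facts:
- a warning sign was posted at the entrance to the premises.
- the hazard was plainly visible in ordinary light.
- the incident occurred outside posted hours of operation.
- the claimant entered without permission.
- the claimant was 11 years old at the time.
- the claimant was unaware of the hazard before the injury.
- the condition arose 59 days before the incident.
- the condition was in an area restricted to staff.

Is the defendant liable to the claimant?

Yes — liable.

(a) not (consent to enter) — holds.
(b) condition ≥60 days old — not satisfied.
(1): T OR F → true.
(2) entrant a minor — satisfied.
(a) no assumed risk — satisfied.
(i) not open/obvious — not met.
(ii) no signage posted — not satisfied.
So (b) is not satisfied (F AND F).
(3) = T OR F = true.
Overall: T AND T AND T → true.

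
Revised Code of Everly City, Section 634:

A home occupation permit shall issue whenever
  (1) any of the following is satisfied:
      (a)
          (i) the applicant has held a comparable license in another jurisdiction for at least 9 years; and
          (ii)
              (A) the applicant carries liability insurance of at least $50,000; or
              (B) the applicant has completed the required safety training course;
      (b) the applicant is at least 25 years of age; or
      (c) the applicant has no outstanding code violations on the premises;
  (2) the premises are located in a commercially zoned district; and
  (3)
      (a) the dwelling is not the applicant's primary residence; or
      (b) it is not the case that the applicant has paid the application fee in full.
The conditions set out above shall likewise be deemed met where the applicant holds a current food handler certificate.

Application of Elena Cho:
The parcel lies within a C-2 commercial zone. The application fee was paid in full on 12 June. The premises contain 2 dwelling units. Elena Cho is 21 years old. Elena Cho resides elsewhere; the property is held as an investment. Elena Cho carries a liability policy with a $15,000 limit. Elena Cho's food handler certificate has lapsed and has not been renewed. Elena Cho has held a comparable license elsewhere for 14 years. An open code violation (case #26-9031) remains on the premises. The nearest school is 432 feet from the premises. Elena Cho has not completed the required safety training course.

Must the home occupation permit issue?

No — denied.

(i) prior license ≥ 9 yr — satisfied.
(A) insurance ≥ $50,000 — not satisfied.
(B) safety training — not satisfied.
(ii) = F OR F = false.
(a) = T AND F = false.
(b) age ≥ 25 — not met.
(c) no code violations — not met.
(1) = F OR F OR F = false.
(2) commercially zoned — met.
(a) not (primary residence) — satisfied.
(b) not (fee paid) — not met.
(3) = T OR F = true.
So Overall is not satisfied (F AND T AND T).
Exception (food handler cert.) — not satisfied.
Result: main false OR exception false → false.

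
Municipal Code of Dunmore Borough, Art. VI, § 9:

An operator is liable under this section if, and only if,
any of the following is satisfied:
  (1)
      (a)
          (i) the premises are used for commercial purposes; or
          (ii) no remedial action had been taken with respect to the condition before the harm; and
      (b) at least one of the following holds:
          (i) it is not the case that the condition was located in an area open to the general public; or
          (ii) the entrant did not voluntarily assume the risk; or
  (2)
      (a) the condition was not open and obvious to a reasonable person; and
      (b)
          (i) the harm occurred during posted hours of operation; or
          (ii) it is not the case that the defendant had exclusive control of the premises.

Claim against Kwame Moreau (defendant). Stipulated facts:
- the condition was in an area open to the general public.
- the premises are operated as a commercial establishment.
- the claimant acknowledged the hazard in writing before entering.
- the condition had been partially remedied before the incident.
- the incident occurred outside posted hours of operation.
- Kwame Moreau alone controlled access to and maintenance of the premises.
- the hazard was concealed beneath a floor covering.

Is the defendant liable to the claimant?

(i) commercial use — holds.
(ii) no remedial action — fails.
(a) = T OR F = true.
(i) not (public area) — not met.
(ii) no assumed risk — fails.
(b): F OR F → false.
(1): T AND F → false.
(a) not open/obvious — satisfied.
(i) during posted hours — fails.
(ii) not (exclusive control) — fails.
So (b) is not satisfied (F OR F).
So (2) is not satisfied (T AND F).
Overall: F OR F → false.

No — not liable.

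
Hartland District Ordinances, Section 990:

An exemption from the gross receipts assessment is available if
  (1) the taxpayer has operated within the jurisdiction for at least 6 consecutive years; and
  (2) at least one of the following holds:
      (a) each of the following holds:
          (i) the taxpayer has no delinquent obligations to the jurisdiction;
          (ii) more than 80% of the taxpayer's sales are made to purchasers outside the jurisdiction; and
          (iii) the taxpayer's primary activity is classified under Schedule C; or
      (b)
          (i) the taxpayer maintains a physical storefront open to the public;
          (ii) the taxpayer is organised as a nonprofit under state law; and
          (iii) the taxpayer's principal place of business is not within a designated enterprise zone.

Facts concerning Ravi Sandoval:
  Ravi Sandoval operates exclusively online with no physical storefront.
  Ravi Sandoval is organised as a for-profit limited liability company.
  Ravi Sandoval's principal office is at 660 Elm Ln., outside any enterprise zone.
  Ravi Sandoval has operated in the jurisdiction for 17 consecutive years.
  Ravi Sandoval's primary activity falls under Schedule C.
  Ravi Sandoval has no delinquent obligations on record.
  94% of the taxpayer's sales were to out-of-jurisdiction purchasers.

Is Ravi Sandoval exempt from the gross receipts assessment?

(1) ≥ 6 yrs in jurisdiction — holds.
(i) no delinquency — met.
(ii) >80% out-of-jur. sales — holds.
(iii) Schedule C activity — holds.
(a) = T AND T AND T = true.
(i) has storefront — fails.
(ii) nonprofit — not met.
(iii) not (in enterprise zone) — holds.
So (b) is not satisfied (F AND F AND T).
(2) = T OR F = true.
Overall = T AND T = true.

Yes — exempt.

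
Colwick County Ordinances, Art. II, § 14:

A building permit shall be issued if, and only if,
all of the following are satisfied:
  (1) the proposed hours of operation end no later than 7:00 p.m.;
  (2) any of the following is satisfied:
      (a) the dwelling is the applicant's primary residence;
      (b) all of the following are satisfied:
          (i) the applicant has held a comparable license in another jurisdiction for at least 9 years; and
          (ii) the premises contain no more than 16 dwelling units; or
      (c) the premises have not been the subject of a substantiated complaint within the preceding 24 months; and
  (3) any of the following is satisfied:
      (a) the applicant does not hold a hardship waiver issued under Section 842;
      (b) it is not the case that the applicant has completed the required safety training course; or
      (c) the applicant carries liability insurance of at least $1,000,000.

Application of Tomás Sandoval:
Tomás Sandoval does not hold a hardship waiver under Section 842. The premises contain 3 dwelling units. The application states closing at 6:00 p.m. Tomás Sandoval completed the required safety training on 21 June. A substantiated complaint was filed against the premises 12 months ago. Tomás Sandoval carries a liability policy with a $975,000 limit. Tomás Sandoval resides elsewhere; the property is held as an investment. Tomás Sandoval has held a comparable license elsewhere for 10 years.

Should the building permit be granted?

Yes — granted.

(1) closes by 7 p.m. — satisfied.
(a) primary residence — not satisfied.
(i) prior license ≥ 9 yr — met.
(ii) ≤ 16 units — satisfied.
So (b) is satisfied (T AND T).
(c) no complaint in 24 mo. — fails.
So (2) is satisfied (F OR T OR F).
(a) not (hardship waiver) — met.
(b) not (safety training) — not met.
(c) insurance ≥ $1,000,000 — fails.
So (3) is satisfied (T OR F OR F).
Overall = T AND T AND T = true.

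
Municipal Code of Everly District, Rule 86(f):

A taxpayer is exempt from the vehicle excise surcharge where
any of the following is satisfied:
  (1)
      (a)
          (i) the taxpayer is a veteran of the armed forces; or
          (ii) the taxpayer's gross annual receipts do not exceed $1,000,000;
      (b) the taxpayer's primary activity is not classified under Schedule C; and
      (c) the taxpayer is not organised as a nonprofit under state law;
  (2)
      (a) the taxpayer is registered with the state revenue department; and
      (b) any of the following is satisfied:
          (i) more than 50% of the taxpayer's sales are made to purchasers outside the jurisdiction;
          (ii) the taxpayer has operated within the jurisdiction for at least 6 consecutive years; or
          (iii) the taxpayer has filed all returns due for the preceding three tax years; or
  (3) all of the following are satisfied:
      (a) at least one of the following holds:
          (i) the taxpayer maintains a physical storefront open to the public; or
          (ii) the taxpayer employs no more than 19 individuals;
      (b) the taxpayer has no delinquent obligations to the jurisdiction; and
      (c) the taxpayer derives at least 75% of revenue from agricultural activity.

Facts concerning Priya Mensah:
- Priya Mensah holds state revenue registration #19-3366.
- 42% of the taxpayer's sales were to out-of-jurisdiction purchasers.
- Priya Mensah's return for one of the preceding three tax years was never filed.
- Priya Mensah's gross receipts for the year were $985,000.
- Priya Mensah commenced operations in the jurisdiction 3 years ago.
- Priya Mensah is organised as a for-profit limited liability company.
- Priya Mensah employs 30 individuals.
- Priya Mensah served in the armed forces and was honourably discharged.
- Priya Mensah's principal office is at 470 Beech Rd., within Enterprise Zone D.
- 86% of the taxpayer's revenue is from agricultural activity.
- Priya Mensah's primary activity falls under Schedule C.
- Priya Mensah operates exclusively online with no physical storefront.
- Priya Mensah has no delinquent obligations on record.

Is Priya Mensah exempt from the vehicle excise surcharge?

(i) veteran — holds.
(ii) receipts ≤ $1,000,000 — satisfied.
(a) = T OR T = true.
(b) not (Schedule C activity) — not satisfied.
(c) not (nonprofit) — satisfied.
(1) = T AND F AND T = false.
(a) state-registered — satisfied.
(i) >50% out-of-jur. sales — not met.
(ii) ≥ 6 yrs in jurisdiction — not satisfied.
(iii) returns current — fails.
(b): F OR F OR F → false.
(2): T AND F → false.
(i) has storefront — fails.
(ii) ≤ 19 employees — fails.
(a) = F OR F = false.
(b) no delinquency — holds.
(c) ≥75% agricultural — satisfied.
So (3) is not satisfied (F AND T AND T).
So Overall is not satisfied (F OR F OR F).

No — not exempt.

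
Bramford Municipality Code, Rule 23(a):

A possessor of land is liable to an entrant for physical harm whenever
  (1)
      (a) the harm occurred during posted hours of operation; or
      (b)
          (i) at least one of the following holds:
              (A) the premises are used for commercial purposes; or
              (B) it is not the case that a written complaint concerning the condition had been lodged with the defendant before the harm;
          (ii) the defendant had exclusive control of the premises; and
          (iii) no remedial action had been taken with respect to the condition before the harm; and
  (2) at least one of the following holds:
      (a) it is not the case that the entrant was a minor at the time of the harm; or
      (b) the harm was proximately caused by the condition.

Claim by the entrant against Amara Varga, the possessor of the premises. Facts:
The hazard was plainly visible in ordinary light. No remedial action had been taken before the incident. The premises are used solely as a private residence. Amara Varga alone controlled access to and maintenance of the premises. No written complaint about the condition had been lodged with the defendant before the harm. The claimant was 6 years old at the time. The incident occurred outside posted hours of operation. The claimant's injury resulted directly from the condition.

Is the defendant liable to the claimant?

Yes — liable.

(a) during posted hours — fails.
(A) commercial use — fails.
(B) not (complaint lodged) — satisfied.
(i) = F OR T = true.
(ii) exclusive control — holds.
(iii) no remedial action — satisfied.
(b): T AND T AND T → true.
So (1) is satisfied (F OR T).
(a) not (entrant a minor) — not met.
(b) proximate cause — met.
(2) = F OR T = true.
So Overall is satisfied (T AND T).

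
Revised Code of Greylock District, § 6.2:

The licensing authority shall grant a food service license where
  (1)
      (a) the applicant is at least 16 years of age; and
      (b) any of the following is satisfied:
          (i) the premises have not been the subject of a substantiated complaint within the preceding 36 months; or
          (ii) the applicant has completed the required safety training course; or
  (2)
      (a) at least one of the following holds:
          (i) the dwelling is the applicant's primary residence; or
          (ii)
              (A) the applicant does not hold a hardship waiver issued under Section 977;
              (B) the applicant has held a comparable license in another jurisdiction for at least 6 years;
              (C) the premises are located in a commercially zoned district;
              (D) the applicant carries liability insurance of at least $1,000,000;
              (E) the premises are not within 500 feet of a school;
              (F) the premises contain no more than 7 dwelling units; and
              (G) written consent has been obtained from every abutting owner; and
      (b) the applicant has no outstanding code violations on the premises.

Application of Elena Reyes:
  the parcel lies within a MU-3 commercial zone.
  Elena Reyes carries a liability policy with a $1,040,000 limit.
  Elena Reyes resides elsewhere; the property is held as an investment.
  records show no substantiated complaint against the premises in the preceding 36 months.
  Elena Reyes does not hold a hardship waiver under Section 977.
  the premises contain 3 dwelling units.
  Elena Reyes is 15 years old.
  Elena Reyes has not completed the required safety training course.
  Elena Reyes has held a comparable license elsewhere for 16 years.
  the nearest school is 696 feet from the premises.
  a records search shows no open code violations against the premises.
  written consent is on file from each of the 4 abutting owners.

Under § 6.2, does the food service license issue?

Yes — granted.

(a) age ≥ 16 — fails.
(i) no complaint in 36 mo. — satisfied.
(ii) safety training — not met.
(b) = T OR F = true.
(1): F AND T → false.
(i) primary residence — fails.
(A) not (hardship waiver) — holds.
(B) prior license ≥ 6 yr — met.
(C) commercially zoned — holds.
(D) insurance ≥ $1,000,000 — met.
(E) ≥500 ft from school — holds.
(F) ≤ 7 units — holds.
(G) all abutters consent — met.
(ii): T AND T AND T AND T AND T AND T AND T → true.
So (a) is satisfied (F OR T).
(b) no code violations — holds.
(2) = T AND T = true.
Overall: F OR T → true.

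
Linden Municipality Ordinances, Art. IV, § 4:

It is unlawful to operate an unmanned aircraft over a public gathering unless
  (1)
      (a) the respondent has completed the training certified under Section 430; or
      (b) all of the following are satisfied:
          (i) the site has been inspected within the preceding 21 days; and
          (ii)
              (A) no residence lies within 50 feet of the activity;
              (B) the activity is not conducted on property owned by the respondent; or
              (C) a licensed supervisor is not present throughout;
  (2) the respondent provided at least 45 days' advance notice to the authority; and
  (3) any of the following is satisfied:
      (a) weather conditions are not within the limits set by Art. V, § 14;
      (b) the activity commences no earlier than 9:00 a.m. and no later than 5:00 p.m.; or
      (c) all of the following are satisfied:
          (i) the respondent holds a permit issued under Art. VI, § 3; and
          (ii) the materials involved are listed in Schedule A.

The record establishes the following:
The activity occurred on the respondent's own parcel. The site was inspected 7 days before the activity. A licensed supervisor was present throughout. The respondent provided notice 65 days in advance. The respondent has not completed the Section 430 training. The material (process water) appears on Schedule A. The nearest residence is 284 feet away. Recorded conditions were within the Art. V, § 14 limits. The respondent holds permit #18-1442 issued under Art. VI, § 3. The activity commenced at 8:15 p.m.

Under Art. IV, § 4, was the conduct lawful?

Yes — lawful.

(a) training certified — fails.
(i) site inspected — met.
(A) no residence in 50 ft — met.
(B) not (own property) — fails.
(C) not (supervisor present) — not satisfied.
(ii): T OR F OR F → true.
(b): T AND T → true.
(1): F OR T → true.
(2) ≥45 days' notice — holds.
(a) not (weather ok) — fails.
(b) start within hours — fails.
(i) holds permit — satisfied.
(ii) Schedule A material — met.
(c): T AND T → true.
So (3) is satisfied (F OR F OR T).
Overall: T AND T AND T → true.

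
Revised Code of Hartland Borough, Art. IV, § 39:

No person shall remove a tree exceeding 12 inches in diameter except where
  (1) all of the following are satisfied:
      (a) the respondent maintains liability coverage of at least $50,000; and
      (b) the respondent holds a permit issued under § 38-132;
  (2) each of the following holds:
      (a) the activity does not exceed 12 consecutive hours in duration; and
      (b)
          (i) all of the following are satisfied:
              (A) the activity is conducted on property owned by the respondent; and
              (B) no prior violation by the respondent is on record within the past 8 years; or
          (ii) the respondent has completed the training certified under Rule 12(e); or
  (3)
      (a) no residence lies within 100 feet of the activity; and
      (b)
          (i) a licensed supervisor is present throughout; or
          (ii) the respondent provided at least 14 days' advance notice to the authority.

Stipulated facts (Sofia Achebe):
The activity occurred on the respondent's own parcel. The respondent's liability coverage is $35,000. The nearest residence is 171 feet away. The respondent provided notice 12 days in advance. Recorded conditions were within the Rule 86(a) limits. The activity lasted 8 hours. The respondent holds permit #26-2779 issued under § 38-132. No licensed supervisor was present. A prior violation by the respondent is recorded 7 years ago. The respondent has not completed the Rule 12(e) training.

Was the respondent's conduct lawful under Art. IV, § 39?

No — unlawful.

(a) coverage ≥ $50,000 — fails.
(b) holds permit — met.
(1) = F AND T = false.
(a) ≤ 12 hrs duration — met.
(A) own property — met.
(B) no prior violation — fails.
(i): T AND F → false.
(ii) training certified — not met.
(b): F OR F → false.
So (2) is not satisfied (T AND F).
(a) no residence in 100 ft — satisfied.
(i) supervisor present — not satisfied.
(ii) ≥14 days' notice — not met.
So (b) is not satisfied (F OR F).
So (3) is not satisfied (T AND F).
Overall: F OR F OR F → false.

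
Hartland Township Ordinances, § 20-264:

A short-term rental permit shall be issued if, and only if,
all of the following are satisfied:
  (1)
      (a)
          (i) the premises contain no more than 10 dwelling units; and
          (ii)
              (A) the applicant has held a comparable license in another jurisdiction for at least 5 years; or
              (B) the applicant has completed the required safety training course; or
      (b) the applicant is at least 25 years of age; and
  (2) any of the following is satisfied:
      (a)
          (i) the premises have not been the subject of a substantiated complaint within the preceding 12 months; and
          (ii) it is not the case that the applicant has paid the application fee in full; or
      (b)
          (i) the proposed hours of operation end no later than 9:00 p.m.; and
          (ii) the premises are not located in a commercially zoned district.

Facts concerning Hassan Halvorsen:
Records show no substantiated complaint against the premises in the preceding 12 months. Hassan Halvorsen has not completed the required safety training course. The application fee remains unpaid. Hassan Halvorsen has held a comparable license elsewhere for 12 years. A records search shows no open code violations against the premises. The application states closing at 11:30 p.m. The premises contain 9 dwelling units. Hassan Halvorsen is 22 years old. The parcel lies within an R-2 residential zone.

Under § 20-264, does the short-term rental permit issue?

(i) ≤ 10 units — holds.
(A) prior license ≥ 5 yr — met.
(B) safety training — fails.
So (ii) is satisfied (T OR F).
So (a) is satisfied (T AND T).
(b) age ≥ 25 — not satisfied.
(1): T OR F → true.
(i) no complaint in 12 mo. — met.
(ii) not (fee paid) — met.
(a) = T AND T = true.
(i) closes by 9 p.m. — fails.
(ii) not (commercially zoned) — met.
(b): F AND T → false.
(2) = T OR F = true.
Overall = T AND T = true.

Yes — granted.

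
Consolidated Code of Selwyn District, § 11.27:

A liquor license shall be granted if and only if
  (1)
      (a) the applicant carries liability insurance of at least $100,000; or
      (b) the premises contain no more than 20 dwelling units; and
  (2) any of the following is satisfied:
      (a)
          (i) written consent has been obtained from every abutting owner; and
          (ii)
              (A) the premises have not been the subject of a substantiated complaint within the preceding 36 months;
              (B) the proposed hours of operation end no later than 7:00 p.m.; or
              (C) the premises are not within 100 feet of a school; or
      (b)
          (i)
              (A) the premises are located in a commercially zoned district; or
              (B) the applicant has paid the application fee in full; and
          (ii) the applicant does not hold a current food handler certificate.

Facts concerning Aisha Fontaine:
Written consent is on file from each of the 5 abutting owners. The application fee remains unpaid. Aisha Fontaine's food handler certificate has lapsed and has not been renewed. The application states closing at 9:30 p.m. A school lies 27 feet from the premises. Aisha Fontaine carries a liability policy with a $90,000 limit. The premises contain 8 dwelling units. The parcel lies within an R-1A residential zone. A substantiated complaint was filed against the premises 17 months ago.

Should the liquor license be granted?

No — denied.

(a) insurance ≥ $100,000 — not satisfied.
(b) ≤ 20 units — met.
(1) = F OR T = true.
(i) all abutters consent — satisfied.
(A) no complaint in 36 mo. — not met.
(B) closes by 7 p.m. — not met.
(C) ≥100 ft from school — not met.
So (ii) is not satisfied (F OR F OR F).
(a): T AND F → false.
(A) commercially zoned — fails.
(B) fee paid — not met.
(i): F OR F → false.
(ii) not (food handler cert.) — satisfied.
(b) = F AND T = false.
(2) = F OR F = false.
Overall: T AND F → false.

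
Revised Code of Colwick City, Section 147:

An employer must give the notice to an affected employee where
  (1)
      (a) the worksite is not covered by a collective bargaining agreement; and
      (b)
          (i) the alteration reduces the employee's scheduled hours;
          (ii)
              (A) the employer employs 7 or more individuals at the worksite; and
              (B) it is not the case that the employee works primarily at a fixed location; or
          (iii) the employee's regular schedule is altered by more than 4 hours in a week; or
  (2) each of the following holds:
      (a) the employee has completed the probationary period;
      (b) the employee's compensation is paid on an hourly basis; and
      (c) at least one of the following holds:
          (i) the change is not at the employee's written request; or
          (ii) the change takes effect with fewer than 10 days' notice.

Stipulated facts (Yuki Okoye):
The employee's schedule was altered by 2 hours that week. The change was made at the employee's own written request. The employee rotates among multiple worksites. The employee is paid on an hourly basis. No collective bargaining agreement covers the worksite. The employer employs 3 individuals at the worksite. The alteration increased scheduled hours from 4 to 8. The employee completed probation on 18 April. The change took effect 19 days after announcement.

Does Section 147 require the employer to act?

(a) no CBA — satisfied.
(i) hours reduced — not satisfied.
(A) ≥ 7 at site — not met.
(B) not (fixed location) — met.
(ii) = F AND T = false.
(iii) schedule shift > 4h — not satisfied.
(b) = F OR F OR F = false.
(1) = T AND F = false.
(a) past probation — satisfied.
(b) hourly-paid — holds.
(i) not employee-requested — not met.
(ii) < 10 days' notice — fails.
(c): F OR F → false.
So (2) is not satisfied (T AND T AND F).
So Overall is not satisfied (F OR F).

No — not required.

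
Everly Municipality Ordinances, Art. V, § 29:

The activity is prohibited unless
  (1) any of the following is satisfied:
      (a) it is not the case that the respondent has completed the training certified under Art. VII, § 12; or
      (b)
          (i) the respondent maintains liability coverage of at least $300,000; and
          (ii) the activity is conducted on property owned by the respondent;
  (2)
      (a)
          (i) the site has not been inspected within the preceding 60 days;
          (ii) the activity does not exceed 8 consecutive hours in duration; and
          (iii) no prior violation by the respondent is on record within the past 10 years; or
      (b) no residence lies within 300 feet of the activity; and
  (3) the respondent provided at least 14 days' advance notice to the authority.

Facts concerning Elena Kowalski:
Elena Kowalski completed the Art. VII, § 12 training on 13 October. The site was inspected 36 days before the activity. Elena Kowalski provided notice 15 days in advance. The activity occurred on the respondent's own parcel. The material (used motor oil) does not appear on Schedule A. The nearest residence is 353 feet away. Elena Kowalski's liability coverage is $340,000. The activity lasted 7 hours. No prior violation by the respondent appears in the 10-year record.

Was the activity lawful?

(a) not (training certified) — not met.
(i) coverage ≥ $300,000 — met.
(ii) own property — holds.
So (b) is satisfied (T AND T).
So (1) is satisfied (F OR T).
(i) not (site inspected) — fails.
(ii) ≤ 8 hrs duration — met.
(iii) no prior violation — holds.
(a) = F AND T AND T = false.
(b) no residence in 300 ft — holds.
(2) = F OR T = true.
(3) ≥14 days' notice — met.
So Overall is satisfied (T AND T AND T).

Yes — lawful.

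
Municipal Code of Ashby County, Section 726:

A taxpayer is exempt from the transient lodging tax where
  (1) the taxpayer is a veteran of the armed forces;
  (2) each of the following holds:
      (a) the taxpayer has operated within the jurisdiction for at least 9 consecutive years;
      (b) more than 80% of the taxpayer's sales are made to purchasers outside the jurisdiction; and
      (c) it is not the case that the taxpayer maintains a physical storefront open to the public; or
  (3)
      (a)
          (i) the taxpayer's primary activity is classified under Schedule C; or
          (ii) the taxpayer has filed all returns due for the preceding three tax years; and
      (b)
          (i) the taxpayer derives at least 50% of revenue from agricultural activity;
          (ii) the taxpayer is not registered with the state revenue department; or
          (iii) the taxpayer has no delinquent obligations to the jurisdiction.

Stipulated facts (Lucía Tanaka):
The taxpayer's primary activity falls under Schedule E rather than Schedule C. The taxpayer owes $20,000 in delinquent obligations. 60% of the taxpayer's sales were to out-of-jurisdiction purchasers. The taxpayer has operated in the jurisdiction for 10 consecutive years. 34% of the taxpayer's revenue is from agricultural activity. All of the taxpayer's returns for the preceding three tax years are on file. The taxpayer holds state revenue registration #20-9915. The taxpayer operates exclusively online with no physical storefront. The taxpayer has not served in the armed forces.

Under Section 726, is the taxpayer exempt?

(1) veteran — fails.
(a) ≥ 9 yrs in jurisdiction — met.
(b) >80% out-of-jur. sales — fails.
(c) not (has storefront) — met.
(2): T AND F AND T → false.
(i) Schedule C activity — fails.
(ii) returns current — satisfied.
(a) = F OR T = true.
(i) ≥50% agricultural — not satisfied.
(ii) not (state-registered) — not met.
(iii) no delinquency — fails.
(b): F OR F OR F → false.
(3) = T AND F = false.
So Overall is not satisfied (F OR F OR F).

No — not exempt.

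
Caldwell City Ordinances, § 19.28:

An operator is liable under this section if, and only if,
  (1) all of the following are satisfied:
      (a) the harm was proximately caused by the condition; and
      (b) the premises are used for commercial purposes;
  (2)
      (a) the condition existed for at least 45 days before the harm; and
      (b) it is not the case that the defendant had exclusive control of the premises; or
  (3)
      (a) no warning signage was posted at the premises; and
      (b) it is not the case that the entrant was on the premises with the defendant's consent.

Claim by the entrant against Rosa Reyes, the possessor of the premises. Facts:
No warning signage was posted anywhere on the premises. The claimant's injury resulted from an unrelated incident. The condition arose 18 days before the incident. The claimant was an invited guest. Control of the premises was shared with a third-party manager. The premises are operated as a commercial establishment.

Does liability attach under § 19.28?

No — not liable.

(a) proximate cause — not met.
(b) commercial use — holds.
So (1) is not satisfied (F AND T).
(a) condition ≥45 days old — fails.
(b) not (exclusive control) — holds.
(2): F AND T → false.
(a) no signage posted — holds.
(b) not (consent to enter) — not satisfied.
(3) = T AND F = false.
Overall: F OR F OR F → false.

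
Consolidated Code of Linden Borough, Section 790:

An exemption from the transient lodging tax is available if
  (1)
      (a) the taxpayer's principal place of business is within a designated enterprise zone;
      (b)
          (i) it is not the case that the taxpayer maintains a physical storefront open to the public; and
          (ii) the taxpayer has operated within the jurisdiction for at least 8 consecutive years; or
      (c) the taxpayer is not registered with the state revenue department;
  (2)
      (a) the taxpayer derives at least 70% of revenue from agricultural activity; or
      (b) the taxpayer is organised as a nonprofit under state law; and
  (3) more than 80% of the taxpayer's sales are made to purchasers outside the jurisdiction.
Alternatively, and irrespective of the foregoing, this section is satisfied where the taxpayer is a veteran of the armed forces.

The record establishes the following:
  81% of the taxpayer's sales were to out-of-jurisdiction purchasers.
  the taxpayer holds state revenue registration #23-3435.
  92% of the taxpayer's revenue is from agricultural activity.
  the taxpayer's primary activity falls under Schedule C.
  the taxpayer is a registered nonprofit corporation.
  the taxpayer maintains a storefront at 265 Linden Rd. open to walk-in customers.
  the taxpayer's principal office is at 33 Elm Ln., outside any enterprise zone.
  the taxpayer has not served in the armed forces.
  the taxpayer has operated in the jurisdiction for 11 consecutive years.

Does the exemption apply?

No — not exempt.

(a) in enterprise zone — fails.
(i) not (has storefront) — not satisfied.
(ii) ≥ 8 yrs in jurisdiction — holds.
(b) = F AND T = false.
(c) not (state-registered) — not met.
(1) = F OR F OR F = false.
(a) ≥70% agricultural — satisfied.
(b) nonprofit — satisfied.
(2) = T OR T = true.
(3) >80% out-of-jur. sales — holds.
Overall: F AND T AND T → false.
Exception (veteran) — not satisfied.
Result: main false OR exception false → false.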